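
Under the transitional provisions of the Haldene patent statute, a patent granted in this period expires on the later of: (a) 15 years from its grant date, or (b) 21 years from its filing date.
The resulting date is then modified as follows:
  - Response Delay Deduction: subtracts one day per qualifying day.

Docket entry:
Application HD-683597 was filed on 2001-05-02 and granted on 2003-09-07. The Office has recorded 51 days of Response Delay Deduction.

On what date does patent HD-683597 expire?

(a) grant + 15 years → 7 September 2018.
(b) filing + 21 years → 2 May 2022.
Later of the two: 2 May 2022.
Response Delay Deduction: −51 days → 12 March 2022.

March 12, 2022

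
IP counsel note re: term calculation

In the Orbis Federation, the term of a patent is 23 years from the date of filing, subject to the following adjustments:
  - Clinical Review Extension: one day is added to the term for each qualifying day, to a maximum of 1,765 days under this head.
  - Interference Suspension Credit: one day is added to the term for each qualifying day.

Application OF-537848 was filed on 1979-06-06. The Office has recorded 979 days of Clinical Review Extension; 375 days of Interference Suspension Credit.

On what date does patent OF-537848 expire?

2006-02-19

Base term: filing date + 23 years → 6 June 2002.
Clinical Review Extension: 979 days (within the 1765-day cap) → +979 days → 9 February 2005.
Interference Suspension Credit: +375 days → 19 February 2006.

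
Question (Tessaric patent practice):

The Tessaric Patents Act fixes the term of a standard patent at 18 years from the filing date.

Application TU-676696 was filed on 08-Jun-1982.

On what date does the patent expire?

2000-06-08

Filing date + 18 years → 8 June 2000.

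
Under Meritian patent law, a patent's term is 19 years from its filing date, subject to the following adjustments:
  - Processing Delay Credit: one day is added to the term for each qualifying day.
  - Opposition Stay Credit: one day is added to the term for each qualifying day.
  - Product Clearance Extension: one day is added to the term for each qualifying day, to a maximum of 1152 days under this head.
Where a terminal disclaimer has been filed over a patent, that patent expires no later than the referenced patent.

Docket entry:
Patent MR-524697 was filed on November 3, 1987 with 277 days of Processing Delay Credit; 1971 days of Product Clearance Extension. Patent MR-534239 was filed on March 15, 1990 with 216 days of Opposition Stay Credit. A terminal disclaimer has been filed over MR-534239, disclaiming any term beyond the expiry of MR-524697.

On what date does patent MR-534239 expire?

Natural term of MR-534239:
  Base: filing + 19 years → 15 March 2009.
  Opposition Stay Credit: +216 days → 17 October 2009.
Expiry of referenced patent MR-524697:
  Base: filing + 19 years → 3 November 2006.
  Processing Delay Credit: +277 days → 7 August 2007.
  Product Clearance Extension: 1971 days claimed exceeds the 1152-day cap, so +1152 days → 2 October 2010.
Terminal disclaimer: MR-534239 expires on the earlier of 17 October 2009 and 2 October 2010.

2009-10-17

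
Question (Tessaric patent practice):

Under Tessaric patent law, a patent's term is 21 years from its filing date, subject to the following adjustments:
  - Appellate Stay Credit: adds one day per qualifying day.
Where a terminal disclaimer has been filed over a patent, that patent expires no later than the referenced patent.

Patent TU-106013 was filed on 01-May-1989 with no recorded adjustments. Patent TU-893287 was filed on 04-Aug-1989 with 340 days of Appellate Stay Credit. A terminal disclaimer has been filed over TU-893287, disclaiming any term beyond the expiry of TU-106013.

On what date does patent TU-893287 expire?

Natural term of TU-893287:
  Base: filing + 21 years → 4 August 2010.
  Appellate Stay Credit: +340 days → 10 July 2011.
Expiry of referenced patent TU-106013:
  Base: filing + 21 years → 1 May 2010.
Terminal disclaimer: TU-893287 expires on the earlier of 10 July 2011 and 1 May 2010.

2010-05-01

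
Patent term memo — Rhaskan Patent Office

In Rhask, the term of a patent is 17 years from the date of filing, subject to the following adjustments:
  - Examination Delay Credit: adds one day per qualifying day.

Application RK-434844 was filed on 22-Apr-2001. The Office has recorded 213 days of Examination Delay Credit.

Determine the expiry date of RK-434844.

Base term: filing date + 17 years → 22 April 2018.
Examination Delay Credit: +213 days → 21 November 2018.

November 21, 2018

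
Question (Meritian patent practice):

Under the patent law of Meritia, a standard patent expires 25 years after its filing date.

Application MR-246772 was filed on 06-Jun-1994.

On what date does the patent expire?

Filing date + 25 years → 6 June 2019.

June 6, 2019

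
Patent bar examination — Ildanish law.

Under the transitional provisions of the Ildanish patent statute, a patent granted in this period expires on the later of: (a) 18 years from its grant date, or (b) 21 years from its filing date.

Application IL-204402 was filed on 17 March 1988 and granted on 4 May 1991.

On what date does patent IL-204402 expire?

2009-05-04

(a) grant + 18 years → 4 May 2009.
(b) filing + 21 years → 17 March 2009.
Later of the two: 4 May 2009.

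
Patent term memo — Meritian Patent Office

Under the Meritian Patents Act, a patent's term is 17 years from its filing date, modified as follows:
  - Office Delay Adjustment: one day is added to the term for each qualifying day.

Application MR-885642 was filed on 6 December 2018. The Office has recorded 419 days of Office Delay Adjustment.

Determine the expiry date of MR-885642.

2037-01-28

Base term: filing date + 17 years → 6 December 2035.
Office Delay Adjustment: +419 days → 28 January 2037.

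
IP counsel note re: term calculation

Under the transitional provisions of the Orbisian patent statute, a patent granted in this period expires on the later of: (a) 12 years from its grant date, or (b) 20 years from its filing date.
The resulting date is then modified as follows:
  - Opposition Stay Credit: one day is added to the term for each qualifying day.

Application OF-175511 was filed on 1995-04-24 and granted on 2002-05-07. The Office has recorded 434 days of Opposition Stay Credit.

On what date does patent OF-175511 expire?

2016-07-01

(a) grant + 12 years → 7 May 2014.
(b) filing + 20 years → 24 April 2015.
Later of the two: 24 April 2015.
Opposition Stay Credit: +434 days → 1 July 2016.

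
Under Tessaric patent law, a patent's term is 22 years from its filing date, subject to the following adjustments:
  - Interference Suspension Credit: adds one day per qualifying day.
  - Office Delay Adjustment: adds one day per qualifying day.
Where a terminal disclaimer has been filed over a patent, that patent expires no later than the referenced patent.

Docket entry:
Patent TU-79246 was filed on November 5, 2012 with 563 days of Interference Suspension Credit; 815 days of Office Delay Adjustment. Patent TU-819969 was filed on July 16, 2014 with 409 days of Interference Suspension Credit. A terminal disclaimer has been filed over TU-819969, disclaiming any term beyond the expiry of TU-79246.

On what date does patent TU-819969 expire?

August 29, 2037

Natural term of TU-819969:
  Base: filing + 22 years → 16 July 2036.
  Interference Suspension Credit: +409 days → 29 August 2037.
Expiry of referenced patent TU-79246:
  Base: filing + 22 years → 5 November 2034.
  Interference Suspension Credit: +563 days → 21 May 2036.
  Office Delay Adjustment: +815 days → 14 August 2038.
Terminal disclaimer: TU-819969 expires on the earlier of 29 August 2037 and 14 August 2038.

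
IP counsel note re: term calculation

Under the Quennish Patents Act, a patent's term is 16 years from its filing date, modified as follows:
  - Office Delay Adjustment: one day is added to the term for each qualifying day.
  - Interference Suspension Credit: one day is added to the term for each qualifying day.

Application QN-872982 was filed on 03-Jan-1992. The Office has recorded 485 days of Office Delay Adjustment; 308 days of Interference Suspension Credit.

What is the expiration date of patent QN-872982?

2010-03-06

Base term: filing date + 16 years → 3 January 2008.
Office Delay Adjustment: +485 days → 2 May 2009.
Interference Suspension Credit: +308 days → 6 March 2010.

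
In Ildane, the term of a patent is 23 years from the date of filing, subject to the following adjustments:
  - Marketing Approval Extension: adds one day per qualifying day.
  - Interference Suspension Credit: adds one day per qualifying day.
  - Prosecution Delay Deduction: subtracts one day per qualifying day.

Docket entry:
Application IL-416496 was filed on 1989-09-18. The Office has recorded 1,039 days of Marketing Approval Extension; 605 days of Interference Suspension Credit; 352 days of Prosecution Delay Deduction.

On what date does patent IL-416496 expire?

April 2, 2016

Base term: filing date + 23 years → 18 September 2012.
Marketing Approval Extension: +1039 days → 24 July 2015.
Interference Suspension Credit: +605 days → 20 March 2017.
Prosecution Delay Deduction: −352 days → 2 April 2016.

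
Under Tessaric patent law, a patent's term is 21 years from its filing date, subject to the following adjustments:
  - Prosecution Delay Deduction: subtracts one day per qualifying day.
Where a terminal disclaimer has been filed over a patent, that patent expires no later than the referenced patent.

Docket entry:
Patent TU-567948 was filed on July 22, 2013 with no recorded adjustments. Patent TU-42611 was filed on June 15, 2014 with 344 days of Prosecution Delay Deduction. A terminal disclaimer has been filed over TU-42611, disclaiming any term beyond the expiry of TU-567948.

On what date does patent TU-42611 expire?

Natural term of TU-42611:
  Base: filing + 21 years → 15 June 2035.
  Prosecution Delay Deduction: −344 days → 6 July 2034.
Expiry of referenced patent TU-567948:
  Base: filing + 21 years → 22 July 2034.
Terminal disclaimer: TU-42611 expires on the earlier of 6 July 2034 and 22 July 2034.

July 6, 2034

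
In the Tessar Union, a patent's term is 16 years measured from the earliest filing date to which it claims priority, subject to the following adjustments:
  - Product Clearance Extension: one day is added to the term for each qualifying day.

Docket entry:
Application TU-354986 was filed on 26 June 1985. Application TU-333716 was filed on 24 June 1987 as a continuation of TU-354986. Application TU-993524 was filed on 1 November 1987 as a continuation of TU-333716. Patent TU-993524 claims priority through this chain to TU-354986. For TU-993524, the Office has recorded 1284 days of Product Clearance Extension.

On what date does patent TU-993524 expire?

Earliest priority filing: 26 June 1985.
Base term: 26 June 1985 + 16 years → 26 June 2001.
Product Clearance Extension: +1284 days → 31 December 2004.

2004-12-31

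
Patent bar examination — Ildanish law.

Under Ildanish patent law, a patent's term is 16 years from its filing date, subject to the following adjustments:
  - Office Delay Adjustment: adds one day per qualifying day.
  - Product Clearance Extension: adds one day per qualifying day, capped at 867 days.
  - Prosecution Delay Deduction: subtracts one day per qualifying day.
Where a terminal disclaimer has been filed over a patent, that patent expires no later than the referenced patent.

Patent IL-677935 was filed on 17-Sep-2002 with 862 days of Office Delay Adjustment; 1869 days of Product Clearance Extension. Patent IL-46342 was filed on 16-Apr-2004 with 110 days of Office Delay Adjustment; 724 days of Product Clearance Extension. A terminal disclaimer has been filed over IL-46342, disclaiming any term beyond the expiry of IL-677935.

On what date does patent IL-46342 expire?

Natural term of IL-46342:
  Base: filing + 16 years → 16 April 2020.
  Office Delay Adjustment: +110 days → 4 August 2020.
  Product Clearance Extension: 724 days (within the 867-day cap) → +724 days → 29 July 2022.
Expiry of referenced patent IL-677935:
  Base: filing + 16 years → 17 September 2018.
  Office Delay Adjustment: +862 days → 26 January 2021.
  Product Clearance Extension: 1869 days claimed exceeds the 867-day cap, so +867 days → 12 June 2023.
Terminal disclaimer: IL-46342 expires on the earlier of 29 July 2022 and 12 June 2023.

July 29, 2022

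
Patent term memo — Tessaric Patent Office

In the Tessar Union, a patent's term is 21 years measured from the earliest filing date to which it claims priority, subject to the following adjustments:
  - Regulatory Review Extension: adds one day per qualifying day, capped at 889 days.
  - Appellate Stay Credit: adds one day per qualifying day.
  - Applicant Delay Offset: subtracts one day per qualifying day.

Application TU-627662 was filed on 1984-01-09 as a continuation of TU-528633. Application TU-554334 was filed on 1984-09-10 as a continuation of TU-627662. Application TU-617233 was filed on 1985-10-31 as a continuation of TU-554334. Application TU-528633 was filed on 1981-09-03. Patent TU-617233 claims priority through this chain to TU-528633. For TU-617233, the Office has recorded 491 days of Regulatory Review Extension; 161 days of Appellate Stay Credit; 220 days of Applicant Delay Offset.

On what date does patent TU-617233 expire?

Earliest priority filing: 3 September 1981.
Base term: 3 September 1981 + 21 years → 3 September 2002.
Regulatory Review Extension: 491 days (within the 889-day cap) → +491 days → 7 January 2004.
Appellate Stay Credit: +161 days → 16 June 2004.
Applicant Delay Offset: −220 days → 9 November 2003.

2003-11-09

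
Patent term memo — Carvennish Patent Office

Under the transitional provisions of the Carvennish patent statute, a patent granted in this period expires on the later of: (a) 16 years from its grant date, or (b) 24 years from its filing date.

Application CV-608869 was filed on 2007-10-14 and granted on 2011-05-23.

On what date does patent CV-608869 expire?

(a) grant + 16 years → 23 May 2027.
(b) filing + 24 years → 14 October 2031.
Later of the two: 14 October 2031.

2031-10-14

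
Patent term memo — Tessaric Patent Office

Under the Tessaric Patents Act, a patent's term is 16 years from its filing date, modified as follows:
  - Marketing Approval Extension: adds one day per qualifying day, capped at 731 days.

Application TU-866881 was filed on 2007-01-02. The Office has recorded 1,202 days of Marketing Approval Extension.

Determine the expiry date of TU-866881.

Base term: filing date + 16 years → 2 January 2023.
Marketing Approval Extension: 1202 days claimed exceeds the 731-day cap, so +731 days → 2 January 2025.

January 2, 2025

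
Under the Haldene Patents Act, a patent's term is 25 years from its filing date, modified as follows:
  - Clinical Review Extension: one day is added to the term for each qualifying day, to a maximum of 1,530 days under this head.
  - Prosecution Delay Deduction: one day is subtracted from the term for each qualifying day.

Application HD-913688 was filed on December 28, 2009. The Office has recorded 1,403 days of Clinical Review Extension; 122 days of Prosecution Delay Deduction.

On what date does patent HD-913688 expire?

Base term: filing date + 25 years → 28 December 2034.
Clinical Review Extension: 1403 days (within the 1530-day cap) → +1403 days → 31 October 2038.
Prosecution Delay Deduction: −122 days → 1 July 2038.

July 1, 2038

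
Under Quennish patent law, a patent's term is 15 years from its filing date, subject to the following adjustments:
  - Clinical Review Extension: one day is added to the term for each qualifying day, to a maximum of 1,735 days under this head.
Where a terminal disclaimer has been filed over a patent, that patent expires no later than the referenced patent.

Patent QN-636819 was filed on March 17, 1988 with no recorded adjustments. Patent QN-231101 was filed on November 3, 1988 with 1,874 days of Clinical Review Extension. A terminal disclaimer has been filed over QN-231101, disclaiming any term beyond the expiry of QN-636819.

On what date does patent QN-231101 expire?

Natural term of QN-231101:
  Base: filing + 15 years → 3 November 2003.
  Clinical Review Extension: 1874 days claimed exceeds the 1735-day cap, so +1735 days → 3 August 2008.
Expiry of referenced patent QN-636819:
  Base: filing + 15 years → 17 March 2003.
Terminal disclaimer: QN-231101 expires on the earlier of 3 August 2008 and 17 March 2003.

2003-03-17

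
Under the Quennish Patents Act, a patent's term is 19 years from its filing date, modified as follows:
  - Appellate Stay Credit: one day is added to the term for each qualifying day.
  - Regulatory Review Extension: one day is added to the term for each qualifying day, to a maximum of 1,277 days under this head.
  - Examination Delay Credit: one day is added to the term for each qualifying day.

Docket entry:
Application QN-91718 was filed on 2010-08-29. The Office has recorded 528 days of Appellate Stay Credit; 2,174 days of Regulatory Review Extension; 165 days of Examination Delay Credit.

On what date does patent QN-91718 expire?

January 20, 2035

Base term: filing date + 19 years → 29 August 2029.
Appellate Stay Credit: +528 days → 8 February 2031.
Regulatory Review Extension: 2174 days claimed exceeds the 1277-day cap, so +1277 days → 8 August 2034.
Examination Delay Credit: +165 days → 20 January 2035.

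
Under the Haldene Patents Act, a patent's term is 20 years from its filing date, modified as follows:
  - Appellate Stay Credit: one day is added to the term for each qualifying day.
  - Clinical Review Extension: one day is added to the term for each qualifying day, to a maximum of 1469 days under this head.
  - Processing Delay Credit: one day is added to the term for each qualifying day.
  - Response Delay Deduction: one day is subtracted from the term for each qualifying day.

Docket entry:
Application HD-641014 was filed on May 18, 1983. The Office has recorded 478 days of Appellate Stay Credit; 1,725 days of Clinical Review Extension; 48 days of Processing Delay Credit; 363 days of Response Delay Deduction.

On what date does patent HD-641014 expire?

Base term: filing date + 20 years → 18 May 2003.
Appellate Stay Credit: +478 days → 7 September 2004.
Clinical Review Extension: 1725 days claimed exceeds the 1469-day cap, so +1469 days → 15 September 2008.
Processing Delay Credit: +48 days → 2 November 2008.
Response Delay Deduction: −363 days → 5 November 2007.

2007-11-05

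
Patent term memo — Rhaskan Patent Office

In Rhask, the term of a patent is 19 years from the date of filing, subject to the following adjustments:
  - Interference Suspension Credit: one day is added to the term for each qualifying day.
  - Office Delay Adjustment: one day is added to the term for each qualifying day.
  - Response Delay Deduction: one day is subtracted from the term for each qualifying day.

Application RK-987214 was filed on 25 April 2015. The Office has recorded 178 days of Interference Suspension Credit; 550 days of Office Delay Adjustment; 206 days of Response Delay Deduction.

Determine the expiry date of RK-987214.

September 29, 2035

Base term: filing date + 19 years → 25 April 2034.
Interference Suspension Credit: +178 days → 20 October 2034.
Office Delay Adjustment: +550 days → 22 April 2036.
Response Delay Deduction: −206 days → 29 September 2035.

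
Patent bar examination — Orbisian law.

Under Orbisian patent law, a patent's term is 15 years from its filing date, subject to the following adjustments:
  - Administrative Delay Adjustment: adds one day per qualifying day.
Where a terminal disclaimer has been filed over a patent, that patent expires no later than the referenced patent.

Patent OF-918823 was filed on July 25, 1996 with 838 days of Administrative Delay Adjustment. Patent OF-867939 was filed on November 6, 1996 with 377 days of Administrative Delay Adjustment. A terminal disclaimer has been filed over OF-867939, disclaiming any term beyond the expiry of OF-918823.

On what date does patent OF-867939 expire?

Natural term of OF-867939:
  Base: filing + 15 years → 6 November 2011.
  Administrative Delay Adjustment: +377 days → 17 November 2012.
Expiry of referenced patent OF-918823:
  Base: filing + 15 years → 25 July 2011.
  Administrative Delay Adjustment: +838 days → 9 November 2013.
Terminal disclaimer: OF-867939 expires on the earlier of 17 November 2012 and 9 November 2013.

2012-11-17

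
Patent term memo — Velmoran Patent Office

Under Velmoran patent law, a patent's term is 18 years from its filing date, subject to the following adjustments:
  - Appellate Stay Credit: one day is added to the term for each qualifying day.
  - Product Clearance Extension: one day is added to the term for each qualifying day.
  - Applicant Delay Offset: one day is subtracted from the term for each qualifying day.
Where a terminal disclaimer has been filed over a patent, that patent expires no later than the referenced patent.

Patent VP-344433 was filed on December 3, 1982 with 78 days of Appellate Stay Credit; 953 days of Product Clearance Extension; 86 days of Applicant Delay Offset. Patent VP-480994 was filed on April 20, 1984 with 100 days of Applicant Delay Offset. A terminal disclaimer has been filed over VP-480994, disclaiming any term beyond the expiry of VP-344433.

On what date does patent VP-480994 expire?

Natural term of VP-480994:
  Base: filing + 18 years → 20 April 2002.
  Applicant Delay Offset: −100 days → 10 January 2002.
Expiry of referenced patent VP-344433:
  Base: filing + 18 years → 3 December 2000.
  Appellate Stay Credit: +78 days → 19 February 2001.
  Product Clearance Extension: +953 days → 30 September 2003.
  Applicant Delay Offset: −86 days → 6 July 2003.
Terminal disclaimer: VP-480994 expires on the earlier of 10 January 2002 and 6 July 2003.

January 10, 2002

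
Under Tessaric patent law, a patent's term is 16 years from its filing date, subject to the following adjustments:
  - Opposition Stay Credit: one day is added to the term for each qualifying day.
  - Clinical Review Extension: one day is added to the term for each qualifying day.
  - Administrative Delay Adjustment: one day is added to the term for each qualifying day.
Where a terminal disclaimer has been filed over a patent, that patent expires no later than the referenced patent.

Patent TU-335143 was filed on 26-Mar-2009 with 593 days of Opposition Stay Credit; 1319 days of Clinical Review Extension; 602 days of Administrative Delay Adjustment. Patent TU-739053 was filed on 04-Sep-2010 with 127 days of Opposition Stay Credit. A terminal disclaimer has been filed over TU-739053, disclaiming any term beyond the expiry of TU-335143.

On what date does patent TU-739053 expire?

2027-01-09

Natural term of TU-739053:
  Base: filing + 16 years → 4 September 2026.
  Opposition Stay Credit: +127 days → 9 January 2027.
Expiry of referenced patent TU-335143:
  Base: filing + 16 years → 26 March 2025.
  Opposition Stay Credit: +593 days → 9 November 2026.
  Clinical Review Extension: +1319 days → 20 June 2030.
  Administrative Delay Adjustment: +602 days → 12 February 2032.
Terminal disclaimer: TU-739053 expires on the earlier of 9 January 2027 and 12 February 2032.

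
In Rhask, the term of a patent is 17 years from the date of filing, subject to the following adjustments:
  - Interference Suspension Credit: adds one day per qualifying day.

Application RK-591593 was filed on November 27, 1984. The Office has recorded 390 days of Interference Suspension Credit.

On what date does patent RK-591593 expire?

Base term: filing date + 17 years → 27 November 2001.
Interference Suspension Credit: +390 days → 22 December 2002.

2002-12-22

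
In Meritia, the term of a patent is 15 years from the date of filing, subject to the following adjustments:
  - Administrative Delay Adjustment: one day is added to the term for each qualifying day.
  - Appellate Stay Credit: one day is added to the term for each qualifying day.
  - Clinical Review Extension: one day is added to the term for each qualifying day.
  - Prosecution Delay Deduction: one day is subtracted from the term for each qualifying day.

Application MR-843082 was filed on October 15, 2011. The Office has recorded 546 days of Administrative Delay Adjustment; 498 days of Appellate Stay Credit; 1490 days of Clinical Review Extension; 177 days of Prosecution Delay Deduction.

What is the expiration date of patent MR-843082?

Base term: filing date + 15 years → 15 October 2026.
Administrative Delay Adjustment: +546 days → 13 April 2028.
Appellate Stay Credit: +498 days → 24 August 2029.
Clinical Review Extension: +1490 days → 22 September 2033.
Prosecution Delay Deduction: −177 days → 29 March 2033.

2033-03-29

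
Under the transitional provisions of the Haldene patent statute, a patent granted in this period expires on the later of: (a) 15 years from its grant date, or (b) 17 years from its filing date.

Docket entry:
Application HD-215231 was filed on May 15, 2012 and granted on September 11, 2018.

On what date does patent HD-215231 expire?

2033-09-11

(a) grant + 15 years → 11 September 2033.
(b) filing + 17 years → 15 May 2029.
Later of the two: 11 September 2033.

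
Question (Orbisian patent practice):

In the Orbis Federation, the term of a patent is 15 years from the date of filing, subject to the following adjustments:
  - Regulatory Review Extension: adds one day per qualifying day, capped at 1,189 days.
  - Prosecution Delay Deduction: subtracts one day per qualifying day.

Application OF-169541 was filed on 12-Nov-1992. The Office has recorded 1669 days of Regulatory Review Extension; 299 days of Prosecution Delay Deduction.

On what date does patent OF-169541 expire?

April 20, 2010

Base term: filing date + 15 years → 12 November 2007.
Regulatory Review Extension: 1669 days claimed exceeds the 1189-day cap, so +1189 days → 13 February 2011.
Prosecution Delay Deduction: −299 days → 20 April 2010.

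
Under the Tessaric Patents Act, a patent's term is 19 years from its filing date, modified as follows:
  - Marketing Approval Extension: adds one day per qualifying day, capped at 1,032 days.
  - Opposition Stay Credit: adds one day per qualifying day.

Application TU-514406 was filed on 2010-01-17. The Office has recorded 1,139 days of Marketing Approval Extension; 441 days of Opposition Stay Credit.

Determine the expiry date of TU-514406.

January 29, 2033

Base term: filing date + 19 years → 17 January 2029.
Marketing Approval Extension: 1139 days claimed exceeds the 1032-day cap, so +1032 days → 15 November 2031.
Opposition Stay Credit: +441 days → 29 January 2033.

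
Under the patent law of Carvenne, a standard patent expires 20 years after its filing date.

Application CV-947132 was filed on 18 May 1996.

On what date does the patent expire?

May 18, 2016

Filing date + 20 years → 18 May 2016.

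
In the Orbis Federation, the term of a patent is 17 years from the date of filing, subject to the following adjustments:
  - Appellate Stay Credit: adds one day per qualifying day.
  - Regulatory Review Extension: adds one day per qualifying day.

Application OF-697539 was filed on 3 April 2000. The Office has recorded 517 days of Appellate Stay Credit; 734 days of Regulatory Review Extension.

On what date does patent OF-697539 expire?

Base term: filing date + 17 years → 3 April 2017.
Appellate Stay Credit: +517 days → 2 September 2018.
Regulatory Review Extension: +734 days → 5 September 2020.

2020-09-05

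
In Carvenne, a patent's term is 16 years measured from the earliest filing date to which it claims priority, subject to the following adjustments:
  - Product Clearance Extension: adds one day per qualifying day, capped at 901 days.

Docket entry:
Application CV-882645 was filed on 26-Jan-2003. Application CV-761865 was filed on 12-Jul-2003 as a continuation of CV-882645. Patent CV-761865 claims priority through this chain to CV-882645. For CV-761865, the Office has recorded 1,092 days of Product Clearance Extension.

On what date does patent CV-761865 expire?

Earliest priority filing: 26 January 2003.
Base term: 26 January 2003 + 16 years → 26 January 2019.
Product Clearance Extension: 1092 days claimed exceeds the 901-day cap, so +901 days → 15 July 2021.

2021-07-15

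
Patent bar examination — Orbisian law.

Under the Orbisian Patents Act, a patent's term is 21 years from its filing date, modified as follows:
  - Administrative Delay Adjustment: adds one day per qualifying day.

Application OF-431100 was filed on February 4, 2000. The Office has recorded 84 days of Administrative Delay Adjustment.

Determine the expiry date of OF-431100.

April 29, 2021

Base term: filing date + 21 years → 4 February 2021.
Administrative Delay Adjustment: +84 days → 29 April 2021.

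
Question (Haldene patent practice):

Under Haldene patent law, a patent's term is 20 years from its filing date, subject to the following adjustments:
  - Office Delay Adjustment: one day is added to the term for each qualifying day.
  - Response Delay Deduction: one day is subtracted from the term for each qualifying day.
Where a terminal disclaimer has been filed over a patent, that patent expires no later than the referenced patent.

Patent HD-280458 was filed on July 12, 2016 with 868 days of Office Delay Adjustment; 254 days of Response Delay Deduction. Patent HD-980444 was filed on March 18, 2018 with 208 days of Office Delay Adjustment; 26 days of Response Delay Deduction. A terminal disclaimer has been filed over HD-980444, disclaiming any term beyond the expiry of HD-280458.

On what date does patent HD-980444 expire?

2038-03-18

Natural term of HD-980444:
  Base: filing + 20 years → 18 March 2038.
  Office Delay Adjustment: +208 days → 12 October 2038.
  Response Delay Deduction: −26 days → 16 September 2038.
Expiry of referenced patent HD-280458:
  Base: filing + 20 years → 12 July 2036.
  Office Delay Adjustment: +868 days → 27 November 2038.
  Response Delay Deduction: −254 days → 18 March 2038.
Terminal disclaimer: HD-980444 expires on the earlier of 16 September 2038 and 18 March 2038.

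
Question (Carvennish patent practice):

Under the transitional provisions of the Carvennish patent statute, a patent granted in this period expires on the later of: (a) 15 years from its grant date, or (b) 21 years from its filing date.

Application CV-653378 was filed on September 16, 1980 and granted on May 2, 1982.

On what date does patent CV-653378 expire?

September 16, 2001

(a) grant + 15 years → 2 May 1997.
(b) filing + 21 years → 16 September 2001.
Later of the two: 16 September 2001.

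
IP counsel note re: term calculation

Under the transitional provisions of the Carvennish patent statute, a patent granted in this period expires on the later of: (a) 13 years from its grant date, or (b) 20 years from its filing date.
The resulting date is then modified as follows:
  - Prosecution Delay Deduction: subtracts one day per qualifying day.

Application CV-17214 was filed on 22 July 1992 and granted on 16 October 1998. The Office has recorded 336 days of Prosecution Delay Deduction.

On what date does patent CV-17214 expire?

(a) grant + 13 years → 16 October 2011.
(b) filing + 20 years → 22 July 2012.
Later of the two: 22 July 2012.
Prosecution Delay Deduction: −336 days → 21 August 2011.

2011-08-21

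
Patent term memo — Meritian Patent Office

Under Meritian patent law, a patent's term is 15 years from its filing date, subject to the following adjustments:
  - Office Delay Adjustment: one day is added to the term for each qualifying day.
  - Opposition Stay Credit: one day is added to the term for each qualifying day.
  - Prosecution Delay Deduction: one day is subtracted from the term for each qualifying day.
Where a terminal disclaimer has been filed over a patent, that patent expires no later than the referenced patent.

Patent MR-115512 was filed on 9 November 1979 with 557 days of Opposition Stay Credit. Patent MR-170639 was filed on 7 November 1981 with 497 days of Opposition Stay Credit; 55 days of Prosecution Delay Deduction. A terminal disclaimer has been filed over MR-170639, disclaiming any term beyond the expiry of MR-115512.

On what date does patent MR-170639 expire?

Natural term of MR-170639:
  Base: filing + 15 years → 7 November 1996.
  Opposition Stay Credit: +497 days → 19 March 1998.
  Prosecution Delay Deduction: −55 days → 23 January 1998.
Expiry of referenced patent MR-115512:
  Base: filing + 15 years → 9 November 1994.
  Opposition Stay Credit: +557 days → 19 May 1996.
Terminal disclaimer: MR-170639 expires on the earlier of 23 January 1998 and 19 May 1996.

May 19, 1996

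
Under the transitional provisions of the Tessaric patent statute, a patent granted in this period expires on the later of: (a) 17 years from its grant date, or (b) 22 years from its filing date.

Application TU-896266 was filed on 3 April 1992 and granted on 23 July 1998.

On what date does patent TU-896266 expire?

July 23, 2015

(a) grant + 17 years → 23 July 2015.
(b) filing + 22 years → 3 April 2014.
Later of the two: 23 July 2015.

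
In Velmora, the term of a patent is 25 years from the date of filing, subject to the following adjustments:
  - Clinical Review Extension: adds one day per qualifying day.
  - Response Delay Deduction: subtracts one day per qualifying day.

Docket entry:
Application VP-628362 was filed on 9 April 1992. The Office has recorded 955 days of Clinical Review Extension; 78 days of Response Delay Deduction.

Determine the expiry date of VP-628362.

Base term: filing date + 25 years → 9 April 2017.
Clinical Review Extension: +955 days → 20 November 2019.
Response Delay Deduction: −78 days → 3 September 2019.

2019-09-03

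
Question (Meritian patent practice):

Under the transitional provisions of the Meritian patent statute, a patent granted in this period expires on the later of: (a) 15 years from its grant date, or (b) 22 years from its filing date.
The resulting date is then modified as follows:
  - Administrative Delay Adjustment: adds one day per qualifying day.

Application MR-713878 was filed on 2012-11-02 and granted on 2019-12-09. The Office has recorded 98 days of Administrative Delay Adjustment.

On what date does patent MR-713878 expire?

(a) grant + 15 years → 9 December 2034.
(b) filing + 22 years → 2 November 2034.
Later of the two: 9 December 2034.
Administrative Delay Adjustment: +98 days → 17 March 2035.

March 17, 2035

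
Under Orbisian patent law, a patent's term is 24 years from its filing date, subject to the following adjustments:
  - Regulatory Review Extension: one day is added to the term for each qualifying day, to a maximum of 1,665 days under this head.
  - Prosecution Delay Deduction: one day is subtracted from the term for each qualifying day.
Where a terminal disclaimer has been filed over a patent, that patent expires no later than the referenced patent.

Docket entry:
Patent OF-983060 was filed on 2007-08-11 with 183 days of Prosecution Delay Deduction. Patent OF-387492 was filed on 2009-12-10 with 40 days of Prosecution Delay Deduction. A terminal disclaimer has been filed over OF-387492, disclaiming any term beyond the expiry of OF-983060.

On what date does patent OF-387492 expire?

Natural term of OF-387492:
  Base: filing + 24 years → 10 December 2033.
  Prosecution Delay Deduction: −40 days → 31 October 2033.
Expiry of referenced patent OF-983060:
  Base: filing + 24 years → 11 August 2031.
  Prosecution Delay Deduction: −183 days → 9 February 2031.
Terminal disclaimer: OF-387492 expires on the earlier of 31 October 2033 and 9 February 2031.

February 9, 2031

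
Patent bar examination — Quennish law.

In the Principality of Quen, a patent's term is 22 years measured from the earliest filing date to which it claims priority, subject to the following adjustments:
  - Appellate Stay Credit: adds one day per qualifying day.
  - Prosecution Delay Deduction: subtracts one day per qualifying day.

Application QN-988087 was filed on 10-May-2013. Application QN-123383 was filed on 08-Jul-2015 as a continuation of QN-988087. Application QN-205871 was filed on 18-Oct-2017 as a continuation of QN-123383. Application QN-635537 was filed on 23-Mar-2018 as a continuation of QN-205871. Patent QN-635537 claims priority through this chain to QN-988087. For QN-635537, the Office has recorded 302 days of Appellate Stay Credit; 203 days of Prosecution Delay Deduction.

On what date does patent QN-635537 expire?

2035-08-17

Earliest priority filing: 10 May 2013.
Base term: 10 May 2013 + 22 years → 10 May 2035.
Appellate Stay Credit: +302 days → 7 March 2036.
Prosecution Delay Deduction: −203 days → 17 August 2035.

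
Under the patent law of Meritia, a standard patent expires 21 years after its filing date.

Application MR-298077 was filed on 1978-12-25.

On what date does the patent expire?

Filing date + 21 years → 25 December 1999.

December 25, 1999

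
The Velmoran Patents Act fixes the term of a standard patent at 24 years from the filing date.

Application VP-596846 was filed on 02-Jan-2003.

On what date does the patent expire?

2027-01-02

Filing date + 24 years → 2 January 2027.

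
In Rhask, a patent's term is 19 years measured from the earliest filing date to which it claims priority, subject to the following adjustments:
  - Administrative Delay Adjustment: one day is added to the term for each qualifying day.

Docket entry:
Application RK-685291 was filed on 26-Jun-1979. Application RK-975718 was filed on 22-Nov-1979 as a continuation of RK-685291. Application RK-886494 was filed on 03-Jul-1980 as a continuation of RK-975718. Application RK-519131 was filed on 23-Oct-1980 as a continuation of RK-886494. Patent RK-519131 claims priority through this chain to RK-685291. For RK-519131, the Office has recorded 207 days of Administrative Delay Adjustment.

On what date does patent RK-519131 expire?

1999-01-19

Earliest priority filing: 26 June 1979.
Base term: 26 June 1979 + 19 years → 26 June 1998.
Administrative Delay Adjustment: +207 days → 19 January 1999.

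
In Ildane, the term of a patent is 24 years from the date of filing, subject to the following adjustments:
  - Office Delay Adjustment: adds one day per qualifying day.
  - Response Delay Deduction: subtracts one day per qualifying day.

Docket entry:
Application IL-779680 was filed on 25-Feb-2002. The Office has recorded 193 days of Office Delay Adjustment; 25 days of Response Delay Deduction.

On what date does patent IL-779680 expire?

August 12, 2026

Base term: filing date + 24 years → 25 February 2026.
Office Delay Adjustment: +193 days → 6 September 2026.
Response Delay Deduction: −25 days → 12 August 2026.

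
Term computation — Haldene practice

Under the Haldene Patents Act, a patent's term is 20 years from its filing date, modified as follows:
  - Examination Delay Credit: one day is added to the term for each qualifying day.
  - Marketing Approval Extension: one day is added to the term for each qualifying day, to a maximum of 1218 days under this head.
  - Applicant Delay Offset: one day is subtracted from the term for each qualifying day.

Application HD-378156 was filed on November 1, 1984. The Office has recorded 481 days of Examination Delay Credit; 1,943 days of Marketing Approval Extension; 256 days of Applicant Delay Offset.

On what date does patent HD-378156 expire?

October 14, 2008

Base term: filing date + 20 years → 1 November 2004.
Examination Delay Credit: +481 days → 25 February 2006.
Marketing Approval Extension: 1943 days claimed exceeds the 1218-day cap, so +1218 days → 27 June 2009.
Applicant Delay Offset: −256 days → 14 October 2008.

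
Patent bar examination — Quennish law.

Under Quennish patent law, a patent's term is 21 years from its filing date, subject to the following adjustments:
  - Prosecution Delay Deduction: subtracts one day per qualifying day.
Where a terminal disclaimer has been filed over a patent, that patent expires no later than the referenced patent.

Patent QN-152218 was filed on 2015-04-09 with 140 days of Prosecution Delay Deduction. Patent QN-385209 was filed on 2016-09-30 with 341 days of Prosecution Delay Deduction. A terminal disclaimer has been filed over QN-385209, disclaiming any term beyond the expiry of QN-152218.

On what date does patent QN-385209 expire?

November 21, 2035

Natural term of QN-385209:
  Base: filing + 21 years → 30 September 2037.
  Prosecution Delay Deduction: −341 days → 24 October 2036.
Expiry of referenced patent QN-152218:
  Base: filing + 21 years → 9 April 2036.
  Prosecution Delay Deduction: −140 days → 21 November 2035.
Terminal disclaimer: QN-385209 expires on the earlier of 24 October 2036 and 21 November 2035.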